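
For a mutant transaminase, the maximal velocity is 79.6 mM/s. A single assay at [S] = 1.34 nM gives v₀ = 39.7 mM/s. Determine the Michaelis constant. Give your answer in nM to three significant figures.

From v = Vmax[S]/(Km+[S]), Km = [S](Vmax − v)/v.
Km = 1.34 × (79.6 − 39.7) / 39.7 = 53.47/39.7 = 1.35 nM.

1.35 nM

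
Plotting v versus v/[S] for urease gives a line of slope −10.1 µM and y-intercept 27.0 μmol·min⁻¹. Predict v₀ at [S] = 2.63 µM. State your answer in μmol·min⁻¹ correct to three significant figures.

5.58 μmol·min⁻¹

In the Eadie–Hofstee form v = Vmax − Km·(v/[S]), the slope is −Km and the intercept is Vmax, so Km = 10.1 µM and Vmax = 27.0 μmol·min⁻¹.
v = 27.0 × 2.63/(10.1 + 2.63) = 5.58 μmol·min⁻¹.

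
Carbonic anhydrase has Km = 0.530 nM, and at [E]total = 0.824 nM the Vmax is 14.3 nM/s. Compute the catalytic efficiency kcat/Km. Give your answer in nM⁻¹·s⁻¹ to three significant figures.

32.7 nM⁻¹·s⁻¹

kcat = Vmax/[E]total = 14.3/0.824 = 17.4 s⁻¹.
kcat/Km = 17.4/0.530 = 32.7 nM⁻¹·s⁻¹.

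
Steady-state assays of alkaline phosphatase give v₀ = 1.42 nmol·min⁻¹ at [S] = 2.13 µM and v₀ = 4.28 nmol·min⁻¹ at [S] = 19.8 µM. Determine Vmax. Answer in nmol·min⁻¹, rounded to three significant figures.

5.65 nmol·min⁻¹

From v = Vmax[S]/(Km+[S]), each point gives Vmax = v(Km+[S])/[S].
Equating: 1.42(Km+2.13)/2.13 = 4.28(Km+19.8)/19.8.
0.6667·Km + 1.42 = 0.2162·Km + 4.28, so (0.6667 − 0.2162)·Km = 4.28 − 1.42.
Km = 2.860/0.4505 = 6.35 µM; then Vmax = 1.42(6.35+2.13)/2.13 = 5.65 nmol·min⁻¹.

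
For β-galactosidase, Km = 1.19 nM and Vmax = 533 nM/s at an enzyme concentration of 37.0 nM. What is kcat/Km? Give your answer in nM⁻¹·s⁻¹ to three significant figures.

kcat = Vmax/[E]total = 533/37.0 = 14.4 s⁻¹.
kcat/Km = 14.4/1.19 = 12.1 nM⁻¹·s⁻¹.

12.1 nM⁻¹·s⁻¹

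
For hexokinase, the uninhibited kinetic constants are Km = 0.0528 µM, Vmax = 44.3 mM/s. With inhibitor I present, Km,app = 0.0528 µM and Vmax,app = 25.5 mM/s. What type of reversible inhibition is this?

noncompetitive

Vmax decreases (44.3 → 25.5 mM/s) while Km is unchanged — pure noncompetitive inhibition.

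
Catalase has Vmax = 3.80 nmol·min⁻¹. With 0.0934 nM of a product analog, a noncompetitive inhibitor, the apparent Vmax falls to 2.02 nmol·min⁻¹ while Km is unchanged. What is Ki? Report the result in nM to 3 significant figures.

0.106 nM

Noncompetitive: Vmax,app = Vmax/α with α = 1 + [I]/Ki.
α = Vmax/Vmax,app = 3.80/2.02 = 1.881.
Since α = 1 + [I]/Ki, [I]/Ki = 1.881 − 1 = 0.8812 and Ki = 0.0934/0.8812 = 0.106 nM.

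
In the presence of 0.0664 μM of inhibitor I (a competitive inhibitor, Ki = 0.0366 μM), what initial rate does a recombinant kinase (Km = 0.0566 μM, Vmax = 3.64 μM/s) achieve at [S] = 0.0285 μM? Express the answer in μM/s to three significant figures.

0.552 μM/s

α = 1 + [I]/Ki = 1 + 0.0664/0.0366 = 2.814.
For a competitive inhibitor, Vmax is unchanged and the apparent Km becomes α·Km: Km,app = 0.159 μM, Vmax,app = 3.64 μM/s.
v = Vmax,app·[S]/(Km,app + [S]) = 3.64 × 0.0285/(0.159 + 0.0285) = 0.552 μM/s.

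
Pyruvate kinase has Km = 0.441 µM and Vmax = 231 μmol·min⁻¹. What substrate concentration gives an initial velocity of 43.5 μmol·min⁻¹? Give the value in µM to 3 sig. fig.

The required fractional saturation is v/Vmax = 43.5/231 = 0.1883.
Then [S]/(Km+[S]) = 0.1883 ⇒ [S] = 0.441 × 0.1883/(1 − 0.1883) = 0.102 µM.

0.102 µM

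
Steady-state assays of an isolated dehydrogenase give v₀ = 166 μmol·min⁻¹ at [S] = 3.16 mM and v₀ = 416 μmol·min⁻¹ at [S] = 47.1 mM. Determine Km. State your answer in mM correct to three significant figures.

In reciprocal form, 1/v = (Km/Vmax)·(1/[S]) + 1/Vmax. The two points give (1/[S], 1/v) = (0.3165, 0.006024) and (0.02123, 0.002404).
Slope = (0.006024 − 0.002404)/(0.3165 − 0.02123) = 0.01226; intercept = 0.006024 − 0.01226×0.3165 = 0.002143.
Vmax = 1/intercept = 467 μmol·min⁻¹; Km = slope × Vmax = 0.01226 × 467 = 5.72 mM.

5.72 mM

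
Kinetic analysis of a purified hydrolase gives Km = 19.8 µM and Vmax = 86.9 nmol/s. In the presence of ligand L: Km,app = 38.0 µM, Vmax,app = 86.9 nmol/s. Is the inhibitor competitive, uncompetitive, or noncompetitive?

Km increases (19.8 → 38.0 µM) while Vmax is unchanged — the hallmark of competitive inhibition.

competitive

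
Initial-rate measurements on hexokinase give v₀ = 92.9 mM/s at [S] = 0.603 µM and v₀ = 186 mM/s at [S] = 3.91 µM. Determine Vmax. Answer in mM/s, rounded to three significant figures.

From v = Vmax[S]/(Km+[S]), each point gives Vmax = v(Km+[S])/[S].
Equating: 92.9(Km+0.603)/0.603 = 186(Km+3.91)/3.91.
154.1·Km + 92.9 = 47.57·Km + 186, so (154.1 − 47.57)·Km = 186 − 92.9.
Km = 93.10/106.5 = 0.874 µM; then Vmax = 92.9(0.874+0.603)/0.603 = 228 mM/s.

228 mM/s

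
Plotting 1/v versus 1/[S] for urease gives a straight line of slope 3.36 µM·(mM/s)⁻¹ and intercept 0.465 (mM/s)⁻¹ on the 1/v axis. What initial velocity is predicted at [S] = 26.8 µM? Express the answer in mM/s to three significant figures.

1.69 mM/s

The y-intercept is 1/Vmax, so Vmax = 1/0.465 = 2.15 mM/s.
The slope is Km/Vmax, so Km = 3.36 × 2.15 = 7.23 µM.
Then v = 2.15 × 26.8/(7.23 + 26.8) = 1.69 mM/s.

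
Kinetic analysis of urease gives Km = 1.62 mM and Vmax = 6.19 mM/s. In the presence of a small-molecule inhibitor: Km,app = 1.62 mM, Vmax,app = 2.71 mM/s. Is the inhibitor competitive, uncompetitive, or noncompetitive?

noncompetitive

Vmax decreases (6.19 → 2.71 mM/s) while Km is unchanged — pure noncompetitive inhibition.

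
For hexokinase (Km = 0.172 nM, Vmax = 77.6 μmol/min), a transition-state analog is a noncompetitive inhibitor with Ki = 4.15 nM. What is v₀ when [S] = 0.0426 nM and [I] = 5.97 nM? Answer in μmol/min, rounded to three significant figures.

With α = 1 + [I]/Ki = 1 + 5.97/4.15 = 2.439, the noncompetitive rate law is v = (Vmax/α)·[S] / (Km + [S]).
v = (77.6/2.439)×0.0426 / (0.172 + 0.0426) = 1.356/0.2146 = 6.32 μmol/min.

6.32 μmol/min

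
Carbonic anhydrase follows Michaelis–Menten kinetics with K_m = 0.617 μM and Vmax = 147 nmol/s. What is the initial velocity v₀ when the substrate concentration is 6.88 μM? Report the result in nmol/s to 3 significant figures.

135 nmol/s

v = Vmax·[S]/(Km + [S]) = 147 × 6.88 / (0.617 + 6.88)
  = 1011 / 7.497 = 135 nmol/s.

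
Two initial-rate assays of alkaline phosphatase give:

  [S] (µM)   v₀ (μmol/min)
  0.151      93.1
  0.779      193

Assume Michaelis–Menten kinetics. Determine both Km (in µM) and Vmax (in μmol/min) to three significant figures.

Km = 0.271 µM; Vmax = 260 μmol/min

From v = Vmax[S]/(Km+[S]), each point gives Vmax = v(Km+[S])/[S].
Equating: 93.1(Km+0.151)/0.151 = 193(Km+0.779)/0.779.
616.6·Km + 93.1 = 247.8·Km + 193, so (616.6 − 247.8)·Km = 193 − 93.1.
Km = 99.90/368.8 = 0.271 µM; then Vmax = 93.1(0.271+0.151)/0.151 = 260 μmol/min.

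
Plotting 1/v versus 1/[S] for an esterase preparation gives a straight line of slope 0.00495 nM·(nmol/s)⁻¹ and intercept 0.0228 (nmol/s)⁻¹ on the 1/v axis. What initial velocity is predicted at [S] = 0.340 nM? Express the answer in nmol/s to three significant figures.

26.8 nmol/s

The y-intercept is 1/Vmax, so Vmax = 1/0.0228 = 43.9 nmol/s.
The slope is Km/Vmax, so Km = 0.00495 × 43.9 = 0.217 nM.
Then v = 43.9 × 0.340/(0.217 + 0.340) = 26.8 nmol/s.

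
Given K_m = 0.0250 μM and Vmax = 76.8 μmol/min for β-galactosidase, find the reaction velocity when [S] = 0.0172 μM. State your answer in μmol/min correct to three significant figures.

31.3 μmol/min

v = Vmax·[S]/(Km + [S]) = 76.8 × 0.0172 / (0.0250 + 0.0172)
  = 1.321 / 0.04220 = 31.3 μmol/min.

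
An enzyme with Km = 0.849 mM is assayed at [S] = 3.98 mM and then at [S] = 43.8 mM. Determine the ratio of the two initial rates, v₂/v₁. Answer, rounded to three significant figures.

Since Vmax cancels, v₂/v₁ = [S]₂(Km+[S]₁) / [S]₁(Km+[S]₂).
= 43.8×(0.849+3.98) / (3.98×(0.849+43.8)) = 211.5/177.7 = 1.19.

1.19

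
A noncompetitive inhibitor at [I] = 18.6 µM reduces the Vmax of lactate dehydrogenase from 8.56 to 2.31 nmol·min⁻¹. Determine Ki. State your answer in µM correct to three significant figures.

Noncompetitive: Vmax,app = Vmax/α with α = 1 + [I]/Ki.
α = Vmax/Vmax,app = 8.56/2.31 = 3.706.
Since α = 1 + [I]/Ki, [I]/Ki = 3.706 − 1 = 2.706 and Ki = 18.6/2.706 = 6.87 µM.

6.87 µM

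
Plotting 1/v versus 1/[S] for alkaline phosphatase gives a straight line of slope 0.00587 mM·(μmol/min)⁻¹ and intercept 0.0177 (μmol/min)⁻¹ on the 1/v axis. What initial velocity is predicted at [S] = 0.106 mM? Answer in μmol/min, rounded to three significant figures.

13.7 μmol/min

The y-intercept is 1/Vmax, so Vmax = 1/0.0177 = 56.5 μmol/min.
The slope is Km/Vmax, so Km = 0.00587 × 56.5 = 0.332 mM.
Then v = 56.5 × 0.106/(0.332 + 0.106) = 13.7 μmol/min.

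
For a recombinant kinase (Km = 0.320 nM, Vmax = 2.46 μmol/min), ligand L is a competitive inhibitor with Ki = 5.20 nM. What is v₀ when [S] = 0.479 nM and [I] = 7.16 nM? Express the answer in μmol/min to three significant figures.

With α = 1 + [I]/Ki = 1 + 7.16/5.20 = 2.377, the competitive rate law is v = Vmax[S] / (αKm + [S]).
v = 2.46×0.479 / (2.377×0.320 + 0.479) = 1.178/1.240 = 0.951 μmol/min.

0.951 μmol/min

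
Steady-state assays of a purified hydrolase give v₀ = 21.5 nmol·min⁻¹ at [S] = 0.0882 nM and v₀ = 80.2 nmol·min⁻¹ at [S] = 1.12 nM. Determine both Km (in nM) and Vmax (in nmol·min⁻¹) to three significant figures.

Km = 0.341 nM; Vmax = 105 nmol·min⁻¹

From v = Vmax[S]/(Km+[S]), each point gives Vmax = v(Km+[S])/[S].
Equating: 21.5(Km+0.0882)/0.0882 = 80.2(Km+1.12)/1.12.
243.8·Km + 21.5 = 71.61·Km + 80.2, so (243.8 − 71.61)·Km = 80.2 − 21.5.
Km = 58.70/172.2 = 0.341 nM; then Vmax = 21.5(0.341+0.0882)/0.0882 = 105 nmol·min⁻¹.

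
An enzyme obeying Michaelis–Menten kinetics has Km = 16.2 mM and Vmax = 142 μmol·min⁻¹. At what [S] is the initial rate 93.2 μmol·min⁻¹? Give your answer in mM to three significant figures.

Rearranging v = Vmax[S]/(Km+[S]) gives [S] = Km·v/(Vmax − v).
[S] = 16.2 × 93.2 / (142 − 93.2) = 1510/48.80 = 30.9 mM.

30.9 mM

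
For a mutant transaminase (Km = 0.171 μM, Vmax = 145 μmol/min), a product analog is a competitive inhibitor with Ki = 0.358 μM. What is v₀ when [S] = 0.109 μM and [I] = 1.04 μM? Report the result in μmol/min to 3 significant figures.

With α = 1 + [I]/Ki = 1 + 1.04/0.358 = 3.905, the competitive rate law is v = Vmax[S] / (αKm + [S]).
v = 145×0.109 / (3.905×0.171 + 0.109) = 15.80/0.7768 = 20.3 μmol/min.

20.3 μmol/min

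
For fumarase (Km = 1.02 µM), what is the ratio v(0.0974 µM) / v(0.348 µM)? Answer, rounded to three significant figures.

0.343

The fractional saturations are [S]/(Km+[S]) = 0.348/1.368 = 0.2544 and 0.0974/1.117 = 0.08717.
v₂/v₁ is just their ratio: 0.08717/0.2544 = 0.343.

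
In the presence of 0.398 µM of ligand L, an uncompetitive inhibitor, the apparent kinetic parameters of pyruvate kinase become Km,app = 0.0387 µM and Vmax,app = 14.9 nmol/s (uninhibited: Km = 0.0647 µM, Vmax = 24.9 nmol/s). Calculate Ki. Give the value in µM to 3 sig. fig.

Uncompetitive: Vmax,app = Vmax/α (and Km,app = Km/α) with α = 1 + [I]/Ki.
α = Vmax/Vmax,app = 24.9/14.9 = 1.671.
Since α = 1 + [I]/Ki, [I]/Ki = 1.671 − 1 = 0.6711 and Ki = 0.398/0.6711 = 0.593 µM.

0.593 µM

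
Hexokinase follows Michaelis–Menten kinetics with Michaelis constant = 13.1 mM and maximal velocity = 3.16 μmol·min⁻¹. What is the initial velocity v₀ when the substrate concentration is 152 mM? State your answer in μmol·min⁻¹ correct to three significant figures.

[S]/(Km+[S]) = 152/165.1 = 0.9207, the fractional saturation.
v = 0.9207 × Vmax = 0.9207 × 3.16 = 2.91 μmol·min⁻¹.

2.91 μmol·min⁻¹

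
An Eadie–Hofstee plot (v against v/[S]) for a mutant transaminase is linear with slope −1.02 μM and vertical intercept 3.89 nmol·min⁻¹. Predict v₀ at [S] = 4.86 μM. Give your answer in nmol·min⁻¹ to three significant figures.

3.22 nmol·min⁻¹

In the Eadie–Hofstee form v = Vmax − Km·(v/[S]), the slope is −Km and the intercept is Vmax, so Km = 1.02 μM and Vmax = 3.89 nmol·min⁻¹.
v = 3.89 × 4.86/(1.02 + 4.86) = 3.22 nmol·min⁻¹.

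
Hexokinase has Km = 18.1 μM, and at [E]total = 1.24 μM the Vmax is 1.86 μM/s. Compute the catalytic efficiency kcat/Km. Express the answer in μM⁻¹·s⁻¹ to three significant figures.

0.0829 μM⁻¹·s⁻¹

kcat = Vmax/[E]total = 1.86/1.24 = 1.50 s⁻¹.
kcat/Km = 1.50/18.1 = 0.0829 μM⁻¹·s⁻¹.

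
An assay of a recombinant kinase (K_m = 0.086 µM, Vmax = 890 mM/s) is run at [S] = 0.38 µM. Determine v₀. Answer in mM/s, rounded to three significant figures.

v = Vmax·[S]/(Km + [S]) = 890 × 0.38 / (0.086 + 0.38)
  = 338.2 / 0.4660 = 726 mM/s.

726 mM/s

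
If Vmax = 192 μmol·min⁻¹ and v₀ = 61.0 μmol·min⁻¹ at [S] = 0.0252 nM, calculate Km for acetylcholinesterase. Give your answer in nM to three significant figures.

From v = Vmax[S]/(Km+[S]), Km = [S](Vmax − v)/v.
Km = 0.0252 × (192 − 61.0) / 61.0 = 3.301/61.0 = 0.0541 nM.

0.0541 nM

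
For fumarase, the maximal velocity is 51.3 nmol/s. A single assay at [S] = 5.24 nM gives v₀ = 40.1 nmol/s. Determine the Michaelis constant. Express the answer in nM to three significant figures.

v/Vmax = 40.1/51.3 = 0.7817 = [S]/(Km+[S]).
So Km + [S] = [S]/0.7817 = 6.704 nM, giving Km = 6.704 − 5.24 = 1.46 nM.

1.46 nM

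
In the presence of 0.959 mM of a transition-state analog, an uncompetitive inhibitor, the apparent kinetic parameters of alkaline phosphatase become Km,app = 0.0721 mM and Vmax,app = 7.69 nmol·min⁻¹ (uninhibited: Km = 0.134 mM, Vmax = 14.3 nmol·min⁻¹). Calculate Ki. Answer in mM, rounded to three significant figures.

1.12 mM

Uncompetitive: Vmax,app = Vmax/α (and Km,app = Km/α) with α = 1 + [I]/Ki.
α = Vmax/Vmax,app = 14.3/7.69 = 1.860.
Since α = 1 + [I]/Ki, [I]/Ki = 1.860 − 1 = 0.8596 and Ki = 0.959/0.8596 = 1.12 mM.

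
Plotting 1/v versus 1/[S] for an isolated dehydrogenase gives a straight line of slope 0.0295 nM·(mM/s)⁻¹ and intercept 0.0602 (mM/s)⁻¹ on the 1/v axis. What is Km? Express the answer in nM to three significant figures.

y-intercept = 1/Vmax ⇒ Vmax = 16.6 mM/s; slope = Km/Vmax ⇒ Km = slope × Vmax.
Km = 0.0295 × 16.6 = 0.490 nM.

0.490 nM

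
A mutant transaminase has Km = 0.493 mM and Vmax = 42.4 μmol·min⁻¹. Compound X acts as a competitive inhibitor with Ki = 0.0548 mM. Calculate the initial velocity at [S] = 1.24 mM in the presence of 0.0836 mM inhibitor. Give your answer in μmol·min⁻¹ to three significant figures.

α = 1 + [I]/Ki = 1 + 0.0836/0.0548 = 2.526.
For a competitive inhibitor, Vmax is unchanged and the apparent Km becomes α·Km: Km,app = 1.25 mM, Vmax,app = 42.4 μmol·min⁻¹.
v = Vmax,app·[S]/(Km,app + [S]) = 42.4 × 1.24/(1.25 + 1.24) = 21.2 μmol·min⁻¹.

21.2 μmol·min⁻¹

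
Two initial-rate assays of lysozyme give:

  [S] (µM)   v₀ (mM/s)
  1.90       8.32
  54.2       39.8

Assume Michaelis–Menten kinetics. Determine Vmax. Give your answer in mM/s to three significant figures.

46.1 mM/s

From v = Vmax[S]/(Km+[S]), each point gives Vmax = v(Km+[S])/[S].
Equating: 8.32(Km+1.90)/1.90 = 39.8(Km+54.2)/54.2.
4.379·Km + 8.32 = 0.7343·Km + 39.8, so (4.379 − 0.7343)·Km = 39.8 − 8.32.
Km = 31.48/3.645 = 8.64 µM; then Vmax = 8.32(8.64+1.90)/1.90 = 46.1 mM/s.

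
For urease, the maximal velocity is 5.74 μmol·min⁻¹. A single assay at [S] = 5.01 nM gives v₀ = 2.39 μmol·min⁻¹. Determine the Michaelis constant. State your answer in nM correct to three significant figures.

v/Vmax = 2.39/5.74 = 0.4164 = [S]/(Km+[S]).
So Km + [S] = [S]/0.4164 = 12.03 nM, giving Km = 12.03 − 5.01 = 7.02 nM.

7.02 nM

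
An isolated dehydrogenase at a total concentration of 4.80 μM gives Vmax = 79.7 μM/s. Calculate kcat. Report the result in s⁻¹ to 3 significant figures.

kcat = Vmax/[E]total = 79.7 μM/s / 4.80 μM = 16.6 s⁻¹.

16.6 s⁻¹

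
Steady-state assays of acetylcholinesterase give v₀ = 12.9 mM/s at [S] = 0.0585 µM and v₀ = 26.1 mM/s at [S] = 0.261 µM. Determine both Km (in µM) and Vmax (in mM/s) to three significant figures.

Km = 0.110 µM; Vmax = 37.1 mM/s

From v = Vmax[S]/(Km+[S]), each point gives Vmax = v(Km+[S])/[S].
Equating: 12.9(Km+0.0585)/0.0585 = 26.1(Km+0.261)/0.261.
220.5·Km + 12.9 = 100.0·Km + 26.1, so (220.5 − 100.0)·Km = 26.1 − 12.9.
Km = 13.20/120.5 = 0.110 µM; then Vmax = 12.9(0.110+0.0585)/0.0585 = 37.1 mM/s.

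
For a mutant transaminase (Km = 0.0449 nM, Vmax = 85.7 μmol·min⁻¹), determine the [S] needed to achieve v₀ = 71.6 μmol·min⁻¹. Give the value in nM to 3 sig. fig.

Rearranging v = Vmax[S]/(Km+[S]) gives [S] = Km·v/(Vmax − v).
[S] = 0.0449 × 71.6 / (85.7 − 71.6) = 3.215/14.10 = 0.228 nM.

0.228 nM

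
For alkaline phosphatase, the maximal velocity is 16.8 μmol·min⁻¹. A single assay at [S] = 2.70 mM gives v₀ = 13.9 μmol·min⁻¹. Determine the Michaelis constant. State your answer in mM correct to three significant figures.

From v = Vmax[S]/(Km+[S]), Km = [S](Vmax − v)/v.
Km = 2.70 × (16.8 − 13.9) / 13.9 = 7.830/13.9 = 0.563 mM.

0.563 mM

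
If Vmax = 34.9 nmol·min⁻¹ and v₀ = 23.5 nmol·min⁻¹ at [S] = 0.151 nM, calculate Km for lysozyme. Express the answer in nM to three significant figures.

0.0733 nM

From v = Vmax[S]/(Km+[S]), Km = [S](Vmax − v)/v.
Km = 0.151 × (34.9 − 23.5) / 23.5 = 1.721/23.5 = 0.0733 nM.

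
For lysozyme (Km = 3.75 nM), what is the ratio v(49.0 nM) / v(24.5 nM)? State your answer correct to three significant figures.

The fractional saturations are [S]/(Km+[S]) = 24.5/28.25 = 0.8673 and 49.0/52.75 = 0.9289.
v₂/v₁ is just their ratio: 0.9289/0.8673 = 1.07.

1.07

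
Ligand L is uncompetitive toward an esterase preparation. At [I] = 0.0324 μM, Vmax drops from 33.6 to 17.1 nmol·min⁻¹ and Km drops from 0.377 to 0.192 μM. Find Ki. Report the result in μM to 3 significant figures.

0.0336 μM

Uncompetitive: Vmax,app = Vmax/α (and Km,app = Km/α) with α = 1 + [I]/Ki.
α = Vmax/Vmax,app = 33.6/17.1 = 1.965.
Ki = [I]/(α − 1) = 0.0324/0.9649 = 0.0336 μM.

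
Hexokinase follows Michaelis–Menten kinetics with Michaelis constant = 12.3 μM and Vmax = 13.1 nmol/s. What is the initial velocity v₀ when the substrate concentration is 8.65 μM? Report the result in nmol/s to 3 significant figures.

v = Vmax·[S]/(Km + [S]) = 13.1 × 8.65 / (12.3 + 8.65)
  = 113.3 / 20.95 = 5.41 nmol/s.

5.41 nmol/s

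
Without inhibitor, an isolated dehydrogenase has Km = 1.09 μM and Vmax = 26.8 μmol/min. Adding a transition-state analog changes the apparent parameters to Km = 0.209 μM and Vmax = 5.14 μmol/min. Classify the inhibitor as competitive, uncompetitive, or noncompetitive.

uncompetitive

Both Km and Vmax decrease by the same factor (~5.21-fold) — characteristic of uncompetitive inhibition.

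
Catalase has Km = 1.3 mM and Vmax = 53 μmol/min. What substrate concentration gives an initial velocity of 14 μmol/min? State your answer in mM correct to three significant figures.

Rearranging v = Vmax[S]/(Km+[S]) gives [S] = Km·v/(Vmax − v).
[S] = 1.3 × 14 / (53 − 14) = 18.20/39.00 = 0.467 mM.

0.467 mM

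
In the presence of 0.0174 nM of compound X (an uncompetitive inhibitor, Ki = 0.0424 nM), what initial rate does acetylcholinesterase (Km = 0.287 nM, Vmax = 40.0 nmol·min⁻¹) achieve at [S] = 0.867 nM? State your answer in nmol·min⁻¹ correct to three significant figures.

23.0 nmol·min⁻¹

α = 1 + [I]/Ki = 1 + 0.0174/0.0424 = 1.410.
For an uncompetitive inhibitor, both parameters are divided by α, giving Vmax/α and Km/α: Km,app = 0.203 nM, Vmax,app = 28.4 nmol·min⁻¹.
v = Vmax,app·[S]/(Km,app + [S]) = 28.4 × 0.867/(0.203 + 0.867) = 23.0 nmol·min⁻¹.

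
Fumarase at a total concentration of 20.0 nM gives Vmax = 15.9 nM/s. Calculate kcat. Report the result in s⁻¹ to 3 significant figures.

0.795 s⁻¹

kcat = Vmax/[E]total = 15.9 nM/s / 20.0 nM = 0.795 s⁻¹.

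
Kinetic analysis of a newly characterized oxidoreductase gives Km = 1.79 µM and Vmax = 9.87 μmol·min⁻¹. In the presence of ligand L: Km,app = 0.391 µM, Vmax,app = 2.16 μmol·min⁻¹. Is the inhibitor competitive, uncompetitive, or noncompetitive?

Both Km and Vmax decrease by the same factor (~4.58-fold) — characteristic of uncompetitive inhibition.

uncompetitive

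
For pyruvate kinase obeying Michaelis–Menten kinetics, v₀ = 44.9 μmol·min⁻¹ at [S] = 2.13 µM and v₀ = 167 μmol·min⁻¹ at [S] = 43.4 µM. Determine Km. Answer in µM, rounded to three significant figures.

From v = Vmax[S]/(Km+[S]), each point gives Vmax = v(Km+[S])/[S].
Equating: 44.9(Km+2.13)/2.13 = 167(Km+43.4)/43.4.
21.08·Km + 44.9 = 3.848·Km + 167, so (21.08 − 3.848)·Km = 167 − 44.9.
Km = 122.1/17.23 = 7.09 µM; then Vmax = 44.9(7.09+2.13)/2.13 = 194 μmol·min⁻¹.

7.09 µM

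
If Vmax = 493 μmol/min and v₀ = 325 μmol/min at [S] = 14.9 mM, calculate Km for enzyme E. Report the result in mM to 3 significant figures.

7.70 mM

From v = Vmax[S]/(Km+[S]), Km = [S](Vmax − v)/v.
Km = 14.9 × (493 − 325) / 325 = 2503/325 = 7.70 mM.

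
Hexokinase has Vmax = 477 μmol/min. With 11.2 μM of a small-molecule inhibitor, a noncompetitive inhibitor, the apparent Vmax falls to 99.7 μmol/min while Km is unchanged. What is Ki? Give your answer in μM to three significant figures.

Noncompetitive: Vmax,app = Vmax/α with α = 1 + [I]/Ki.
α = Vmax/Vmax,app = 477/99.7 = 4.784.
Since α = 1 + [I]/Ki, [I]/Ki = 4.784 − 1 = 3.784 and Ki = 11.2/3.784 = 2.96 μM.

2.96 μM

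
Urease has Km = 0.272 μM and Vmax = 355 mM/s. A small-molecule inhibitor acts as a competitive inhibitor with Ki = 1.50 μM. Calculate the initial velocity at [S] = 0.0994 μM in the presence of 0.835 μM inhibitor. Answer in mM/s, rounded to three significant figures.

With α = 1 + [I]/Ki = 1 + 0.835/1.50 = 1.557, the competitive rate law is v = Vmax[S] / (αKm + [S]).
v = 355×0.0994 / (1.557×0.272 + 0.0994) = 35.29/0.5228 = 67.5 mM/s.

67.5 mM/s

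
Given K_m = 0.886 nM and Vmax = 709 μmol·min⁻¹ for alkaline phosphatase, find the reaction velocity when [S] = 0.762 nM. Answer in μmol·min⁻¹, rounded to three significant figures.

328 μmol·min⁻¹

v = Vmax·[S]/(Km + [S]) = 709 × 0.762 / (0.886 + 0.762)
  = 540.3 / 1.648 = 328 μmol·min⁻¹.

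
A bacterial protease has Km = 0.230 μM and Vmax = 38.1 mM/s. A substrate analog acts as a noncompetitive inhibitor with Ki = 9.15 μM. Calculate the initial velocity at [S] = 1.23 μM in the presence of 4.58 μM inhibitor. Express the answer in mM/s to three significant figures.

α = 1 + [I]/Ki = 1 + 4.58/9.15 = 1.501.
For a noncompetitive inhibitor, Vmax is reduced to Vmax/α while Km is unchanged: Km,app = 0.230 μM, Vmax,app = 25.4 mM/s.
v = Vmax,app·[S]/(Km,app + [S]) = 25.4 × 1.23/(0.230 + 1.23) = 21.4 mM/s.

21.4 mM/s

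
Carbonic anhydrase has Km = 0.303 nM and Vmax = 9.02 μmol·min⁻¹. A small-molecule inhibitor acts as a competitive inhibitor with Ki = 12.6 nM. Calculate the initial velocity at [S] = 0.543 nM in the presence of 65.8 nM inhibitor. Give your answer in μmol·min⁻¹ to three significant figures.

2.02 μmol·min⁻¹

With α = 1 + [I]/Ki = 1 + 65.8/12.6 = 6.222, the competitive rate law is v = Vmax[S] / (αKm + [S]).
v = 9.02×0.543 / (6.222×0.303 + 0.543) = 4.898/2.428 = 2.02 μmol·min⁻¹.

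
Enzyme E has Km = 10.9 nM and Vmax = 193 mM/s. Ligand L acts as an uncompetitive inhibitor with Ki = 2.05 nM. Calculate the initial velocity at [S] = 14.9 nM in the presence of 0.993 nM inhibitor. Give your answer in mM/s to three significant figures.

87.1 mM/s

α = 1 + [I]/Ki = 1 + 0.993/2.05 = 1.484.
For an uncompetitive inhibitor, both parameters are divided by α, giving Vmax/α and Km/α: Km,app = 7.34 nM, Vmax,app = 130 mM/s.
v = Vmax,app·[S]/(Km,app + [S]) = 130 × 14.9/(7.34 + 14.9) = 87.1 mM/s.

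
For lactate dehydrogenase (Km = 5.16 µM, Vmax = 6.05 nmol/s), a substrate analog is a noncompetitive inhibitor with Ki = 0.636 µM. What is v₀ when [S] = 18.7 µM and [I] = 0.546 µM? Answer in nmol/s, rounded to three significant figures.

With α = 1 + [I]/Ki = 1 + 0.546/0.636 = 1.858, the noncompetitive rate law is v = (Vmax/α)·[S] / (Km + [S]).
v = (6.05/1.858)×18.7 / (5.16 + 18.7) = 60.87/23.86 = 2.55 nmol/s.

2.55 nmol/s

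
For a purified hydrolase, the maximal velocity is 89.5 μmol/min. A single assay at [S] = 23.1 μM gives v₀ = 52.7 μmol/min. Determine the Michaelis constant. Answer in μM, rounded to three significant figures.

16.1 μM

v/Vmax = 52.7/89.5 = 0.5888 = [S]/(Km+[S]).
So Km + [S] = [S]/0.5888 = 39.23 μM, giving Km = 39.23 − 23.1 = 16.1 μM.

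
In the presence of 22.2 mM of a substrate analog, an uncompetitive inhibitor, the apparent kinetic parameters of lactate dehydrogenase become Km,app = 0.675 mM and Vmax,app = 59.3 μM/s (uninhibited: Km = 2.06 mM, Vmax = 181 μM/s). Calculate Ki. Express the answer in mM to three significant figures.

10.8 mM

Uncompetitive: Vmax,app = Vmax/α (and Km,app = Km/α) with α = 1 + [I]/Ki.
α = Vmax/Vmax,app = 181/59.3 = 3.052.
Ki = [I]/(α − 1) = 22.2/2.052 = 10.8 mM.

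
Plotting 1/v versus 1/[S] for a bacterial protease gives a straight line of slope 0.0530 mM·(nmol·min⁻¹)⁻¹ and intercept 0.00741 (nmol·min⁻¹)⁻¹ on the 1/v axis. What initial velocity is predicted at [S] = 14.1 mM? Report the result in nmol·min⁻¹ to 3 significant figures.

89.5 nmol·min⁻¹

The y-intercept is 1/Vmax, so Vmax = 1/0.00741 = 135 nmol·min⁻¹.
The slope is Km/Vmax, so Km = 0.0530 × 135 = 7.15 mM.
Then v = 135 × 14.1/(7.15 + 14.1) = 89.5 nmol·min⁻¹.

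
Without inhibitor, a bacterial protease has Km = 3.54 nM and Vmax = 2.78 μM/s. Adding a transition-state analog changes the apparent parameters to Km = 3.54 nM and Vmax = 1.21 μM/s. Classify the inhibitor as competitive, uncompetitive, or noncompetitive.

noncompetitive

Vmax decreases (2.78 → 1.21 μM/s) while Km is unchanged — pure noncompetitive inhibition.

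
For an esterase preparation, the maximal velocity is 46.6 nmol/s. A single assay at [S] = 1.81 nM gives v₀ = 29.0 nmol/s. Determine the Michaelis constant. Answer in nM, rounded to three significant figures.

1.10 nM

v/Vmax = 29.0/46.6 = 0.6223 = [S]/(Km+[S]).
So Km + [S] = [S]/0.6223 = 2.908 nM, giving Km = 2.908 − 1.81 = 1.10 nM.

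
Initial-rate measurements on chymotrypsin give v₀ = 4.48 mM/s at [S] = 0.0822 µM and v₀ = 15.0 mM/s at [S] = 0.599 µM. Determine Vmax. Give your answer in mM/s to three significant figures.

From v = Vmax[S]/(Km+[S]), each point gives Vmax = v(Km+[S])/[S].
Equating: 4.48(Km+0.0822)/0.0822 = 15.0(Km+0.599)/0.599.
54.50·Km + 4.48 = 25.04·Km + 15.0, so (54.50 − 25.04)·Km = 15.0 − 4.48.
Km = 10.52/29.46 = 0.357 µM; then Vmax = 4.48(0.357+0.0822)/0.0822 = 23.9 mM/s.

23.9 mM/s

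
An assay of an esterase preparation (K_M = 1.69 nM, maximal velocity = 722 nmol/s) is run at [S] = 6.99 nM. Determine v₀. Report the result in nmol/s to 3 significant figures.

581 nmol/s

v = Vmax·[S]/(Km + [S]) = 722 × 6.99 / (1.69 + 6.99)
  = 5047 / 8.680 = 581 nmol/s.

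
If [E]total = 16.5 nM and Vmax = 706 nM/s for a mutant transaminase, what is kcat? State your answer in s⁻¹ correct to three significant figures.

42.8 s⁻¹

kcat = Vmax/[E]total = 706 nM/s / 16.5 nM = 42.8 s⁻¹.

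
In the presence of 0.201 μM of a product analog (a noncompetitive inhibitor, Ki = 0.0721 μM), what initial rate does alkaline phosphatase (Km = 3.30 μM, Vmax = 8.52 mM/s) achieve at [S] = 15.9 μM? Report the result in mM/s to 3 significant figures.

With α = 1 + [I]/Ki = 1 + 0.201/0.0721 = 3.788, the noncompetitive rate law is v = (Vmax/α)·[S] / (Km + [S]).
v = (8.52/3.788)×15.9 / (3.30 + 15.9) = 35.76/19.20 = 1.86 mM/s.

1.86 mM/s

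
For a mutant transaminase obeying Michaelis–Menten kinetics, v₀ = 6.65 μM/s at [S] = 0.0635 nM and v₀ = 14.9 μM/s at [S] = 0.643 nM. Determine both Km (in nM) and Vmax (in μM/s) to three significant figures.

In reciprocal form, 1/v = (Km/Vmax)·(1/[S]) + 1/Vmax. The two points give (1/[S], 1/v) = (15.75, 0.1504) and (1.555, 0.06711).
Slope = (0.1504 − 0.06711)/(15.75 − 1.555) = 0.005866; intercept = 0.1504 − 0.005866×15.75 = 0.05799.
Vmax = 1/intercept = 17.2 μM/s; Km = slope × Vmax = 0.005866 × 17.2 = 0.101 nM.

Km = 0.101 nM; Vmax = 17.2 μM/s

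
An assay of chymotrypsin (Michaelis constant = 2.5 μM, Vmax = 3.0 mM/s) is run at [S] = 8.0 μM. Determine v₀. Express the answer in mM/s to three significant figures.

[S]/(Km+[S]) = 8.0/10.50 = 0.7619, the fractional saturation.
v = 0.7619 × Vmax = 0.7619 × 3.0 = 2.29 mM/s.

2.29 mM/s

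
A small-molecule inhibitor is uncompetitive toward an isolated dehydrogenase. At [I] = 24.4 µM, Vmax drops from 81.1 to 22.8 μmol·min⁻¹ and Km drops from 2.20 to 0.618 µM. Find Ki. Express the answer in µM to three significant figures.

9.54 µM

Uncompetitive: Vmax,app = Vmax/α (and Km,app = Km/α) with α = 1 + [I]/Ki.
α = Vmax/Vmax,app = 81.1/22.8 = 3.557.
Since α = 1 + [I]/Ki, [I]/Ki = 3.557 − 1 = 2.557 and Ki = 24.4/2.557 = 9.54 µM.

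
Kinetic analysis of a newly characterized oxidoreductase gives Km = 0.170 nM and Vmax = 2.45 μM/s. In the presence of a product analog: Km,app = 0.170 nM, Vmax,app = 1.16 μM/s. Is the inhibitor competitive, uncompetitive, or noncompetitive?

noncompetitive

Vmax decreases (2.45 → 1.16 μM/s) while Km is unchanged — pure noncompetitive inhibition.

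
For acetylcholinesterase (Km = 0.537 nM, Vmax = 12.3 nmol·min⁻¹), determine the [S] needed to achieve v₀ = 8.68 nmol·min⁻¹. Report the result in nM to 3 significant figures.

1.29 nM

Rearranging v = Vmax[S]/(Km+[S]) gives [S] = Km·v/(Vmax − v).
[S] = 0.537 × 8.68 / (12.3 − 8.68) = 4.661/3.620 = 1.29 nM.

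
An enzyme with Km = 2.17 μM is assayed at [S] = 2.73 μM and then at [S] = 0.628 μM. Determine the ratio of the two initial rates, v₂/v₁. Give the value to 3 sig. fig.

0.403

The fractional saturations are [S]/(Km+[S]) = 2.73/4.900 = 0.5571 and 0.628/2.798 = 0.2244.
v₂/v₁ is just their ratio: 0.2244/0.5571 = 0.403.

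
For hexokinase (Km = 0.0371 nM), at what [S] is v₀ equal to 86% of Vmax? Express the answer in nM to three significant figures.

v/Vmax = [S]/(Km+[S]) = 0.86, so [S] = Km·0.86/(1 − 0.86) = 0.0371 × 6.143.
[S] = 0.228 nM.

0.228 nM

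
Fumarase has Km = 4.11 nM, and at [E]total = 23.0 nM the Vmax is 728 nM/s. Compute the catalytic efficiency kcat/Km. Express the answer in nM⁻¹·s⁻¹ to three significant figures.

7.70 nM⁻¹·s⁻¹

kcat = Vmax/[E]total = 728/23.0 = 31.7 s⁻¹.
kcat/Km = 31.7/4.11 = 7.70 nM⁻¹·s⁻¹.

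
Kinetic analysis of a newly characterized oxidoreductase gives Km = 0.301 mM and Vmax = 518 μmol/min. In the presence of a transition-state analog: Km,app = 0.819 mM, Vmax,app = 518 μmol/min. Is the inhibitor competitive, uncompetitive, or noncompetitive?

Km increases (0.301 → 0.819 mM) while Vmax is unchanged — the hallmark of competitive inhibition.

competitive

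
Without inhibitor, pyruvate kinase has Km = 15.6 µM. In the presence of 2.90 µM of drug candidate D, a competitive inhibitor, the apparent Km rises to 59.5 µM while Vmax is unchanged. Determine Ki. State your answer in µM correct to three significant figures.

1.03 µM

Competitive: Km,app = α·Km with α = 1 + [I]/Ki.
α = Km,app/Km = 59.5/15.6 = 3.814.
Since α = 1 + [I]/Ki, [I]/Ki = 3.814 − 1 = 2.814 and Ki = 2.90/2.814 = 1.03 µM.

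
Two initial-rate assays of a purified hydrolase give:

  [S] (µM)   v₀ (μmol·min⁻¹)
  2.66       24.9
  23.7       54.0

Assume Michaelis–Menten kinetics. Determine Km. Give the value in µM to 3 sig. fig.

4.11 µM

In reciprocal form, 1/v = (Km/Vmax)·(1/[S]) + 1/Vmax. The two points give (1/[S], 1/v) = (0.3759, 0.04016) and (0.04219, 0.01852).
Slope = (0.04016 − 0.01852)/(0.3759 − 0.04219) = 0.06485; intercept = 0.04016 − 0.06485×0.3759 = 0.01578.
Vmax = 1/intercept = 63.4 μmol·min⁻¹; Km = slope × Vmax = 0.06485 × 63.4 = 4.11 µM.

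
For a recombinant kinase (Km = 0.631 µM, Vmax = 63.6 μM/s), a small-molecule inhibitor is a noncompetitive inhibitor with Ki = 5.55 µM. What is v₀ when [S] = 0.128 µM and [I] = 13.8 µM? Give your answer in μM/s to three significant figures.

3.08 μM/s

With α = 1 + [I]/Ki = 1 + 13.8/5.55 = 3.486, the noncompetitive rate law is v = (Vmax/α)·[S] / (Km + [S]).
v = (63.6/3.486)×0.128 / (0.631 + 0.128) = 2.335/0.7590 = 3.08 μM/s.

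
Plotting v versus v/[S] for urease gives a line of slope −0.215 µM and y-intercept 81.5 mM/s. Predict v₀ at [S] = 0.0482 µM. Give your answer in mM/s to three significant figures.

In the Eadie–Hofstee form v = Vmax − Km·(v/[S]), the slope is −Km and the intercept is Vmax, so Km = 0.215 µM and Vmax = 81.5 mM/s.
v = 81.5 × 0.0482/(0.215 + 0.0482) = 14.9 mM/s.

14.9 mM/s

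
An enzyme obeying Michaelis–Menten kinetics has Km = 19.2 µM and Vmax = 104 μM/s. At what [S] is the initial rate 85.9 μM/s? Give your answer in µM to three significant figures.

91.1 µM

The required fractional saturation is v/Vmax = 85.9/104 = 0.8260.
Then [S]/(Km+[S]) = 0.8260 ⇒ [S] = 19.2 × 0.8260/(1 − 0.8260) = 91.1 µM.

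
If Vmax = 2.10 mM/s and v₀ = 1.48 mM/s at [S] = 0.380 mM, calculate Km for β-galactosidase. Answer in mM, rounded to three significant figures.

0.159 mM

v/Vmax = 1.48/2.10 = 0.7048 = [S]/(Km+[S]).
So Km + [S] = [S]/0.7048 = 0.5392 mM, giving Km = 0.5392 − 0.380 = 0.159 mM.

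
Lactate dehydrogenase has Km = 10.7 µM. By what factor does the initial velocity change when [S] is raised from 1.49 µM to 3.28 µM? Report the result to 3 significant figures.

1.92

The fractional saturations are [S]/(Km+[S]) = 1.49/12.19 = 0.1222 and 3.28/13.98 = 0.2346.
v₂/v₁ is just their ratio: 0.2346/0.1222 = 1.92.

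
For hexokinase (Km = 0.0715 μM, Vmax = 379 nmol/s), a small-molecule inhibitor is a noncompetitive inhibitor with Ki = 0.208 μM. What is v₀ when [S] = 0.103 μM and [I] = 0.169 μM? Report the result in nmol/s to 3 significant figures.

α = 1 + [I]/Ki = 1 + 0.169/0.208 = 1.812.
For a noncompetitive inhibitor, Vmax is reduced to Vmax/α while Km is unchanged: Km,app = 0.0715 μM, Vmax,app = 209 nmol/s.
v = Vmax,app·[S]/(Km,app + [S]) = 209 × 0.103/(0.0715 + 0.103) = 123 nmol/s.

123 nmol/s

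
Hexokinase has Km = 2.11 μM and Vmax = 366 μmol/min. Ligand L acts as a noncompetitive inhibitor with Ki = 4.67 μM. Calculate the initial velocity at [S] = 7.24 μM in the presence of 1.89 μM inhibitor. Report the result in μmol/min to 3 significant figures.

α = 1 + [I]/Ki = 1 + 1.89/4.67 = 1.405.
For a noncompetitive inhibitor, Vmax is reduced to Vmax/α while Km is unchanged: Km,app = 2.11 μM, Vmax,app = 261 μmol/min.
v = Vmax,app·[S]/(Km,app + [S]) = 261 × 7.24/(2.11 + 7.24) = 202 μmol/min.

202 μmol/min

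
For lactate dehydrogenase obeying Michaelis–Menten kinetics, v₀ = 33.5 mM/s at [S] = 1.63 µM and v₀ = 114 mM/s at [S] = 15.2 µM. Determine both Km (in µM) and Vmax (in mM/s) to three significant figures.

In reciprocal form, 1/v = (Km/Vmax)·(1/[S]) + 1/Vmax. The two points give (1/[S], 1/v) = (0.6135, 0.02985) and (0.06579, 0.008772).
Slope = (0.02985 − 0.008772)/(0.6135 − 0.06579) = 0.03849; intercept = 0.02985 − 0.03849×0.6135 = 0.006240.
Vmax = 1/intercept = 160 mM/s; Km = slope × Vmax = 0.03849 × 160 = 6.17 µM.

Km = 6.17 µM; Vmax = 160 mM/s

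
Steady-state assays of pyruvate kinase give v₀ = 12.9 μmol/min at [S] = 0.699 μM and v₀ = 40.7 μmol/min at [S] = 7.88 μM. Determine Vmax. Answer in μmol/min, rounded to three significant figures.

51.5 μmol/min

From v = Vmax[S]/(Km+[S]), each point gives Vmax = v(Km+[S])/[S].
Equating: 12.9(Km+0.699)/0.699 = 40.7(Km+7.88)/7.88.
18.45·Km + 12.9 = 5.165·Km + 40.7, so (18.45 − 5.165)·Km = 40.7 − 12.9.
Km = 27.80/13.29 = 2.09 μM; then Vmax = 12.9(2.09+0.699)/0.699 = 51.5 μmol/min.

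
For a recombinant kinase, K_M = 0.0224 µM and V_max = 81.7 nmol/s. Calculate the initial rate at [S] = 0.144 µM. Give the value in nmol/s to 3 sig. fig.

70.7 nmol/s

v = Vmax·[S]/(Km + [S]) = 81.7 × 0.144 / (0.0224 + 0.144)
  = 11.76 / 0.1664 = 70.7 nmol/s.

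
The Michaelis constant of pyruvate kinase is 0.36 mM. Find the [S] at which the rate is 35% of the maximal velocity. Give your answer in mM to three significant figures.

v/Vmax = [S]/(Km+[S]) = 0.35, so [S] = Km·0.35/(1 − 0.35) = 0.36 × 0.5385.
[S] = 0.194 mM.

0.194 mM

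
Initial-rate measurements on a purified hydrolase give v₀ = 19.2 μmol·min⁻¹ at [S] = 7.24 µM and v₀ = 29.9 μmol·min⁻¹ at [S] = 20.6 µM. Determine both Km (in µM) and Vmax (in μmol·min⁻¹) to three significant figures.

From v = Vmax[S]/(Km+[S]), each point gives Vmax = v(Km+[S])/[S].
Equating: 19.2(Km+7.24)/7.24 = 29.9(Km+20.6)/20.6.
2.652·Km + 19.2 = 1.451·Km + 29.9, so (2.652 − 1.451)·Km = 29.9 − 19.2.
Km = 10.70/1.200 = 8.91 µM; then Vmax = 19.2(8.91+7.24)/7.24 = 42.8 μmol·min⁻¹.

Km = 8.91 µM; Vmax = 42.8 μmol·min⁻¹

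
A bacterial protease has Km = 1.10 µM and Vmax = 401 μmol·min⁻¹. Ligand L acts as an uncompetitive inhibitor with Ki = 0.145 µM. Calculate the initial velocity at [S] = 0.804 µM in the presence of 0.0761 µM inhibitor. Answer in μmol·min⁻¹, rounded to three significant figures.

139 μmol·min⁻¹

α = 1 + [I]/Ki = 1 + 0.0761/0.145 = 1.525.
For an uncompetitive inhibitor, both parameters are divided by α, giving Vmax/α and Km/α: Km,app = 0.721 µM, Vmax,app = 263 μmol·min⁻¹.
v = Vmax,app·[S]/(Km,app + [S]) = 263 × 0.804/(0.721 + 0.804) = 139 μmol·min⁻¹.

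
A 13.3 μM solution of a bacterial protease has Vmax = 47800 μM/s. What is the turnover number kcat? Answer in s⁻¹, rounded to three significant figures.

kcat = Vmax/[E]total = 47800 μM/s / 13.3 μM = 3590 s⁻¹.

3590 s⁻¹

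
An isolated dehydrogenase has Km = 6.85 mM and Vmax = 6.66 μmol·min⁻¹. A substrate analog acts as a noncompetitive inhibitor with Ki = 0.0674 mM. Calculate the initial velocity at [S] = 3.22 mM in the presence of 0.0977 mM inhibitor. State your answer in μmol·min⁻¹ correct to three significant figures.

α = 1 + [I]/Ki = 1 + 0.0977/0.0674 = 2.450.
For a noncompetitive inhibitor, Vmax is reduced to Vmax/α while Km is unchanged: Km,app = 6.85 mM, Vmax,app = 2.72 μmol·min⁻¹.
v = Vmax,app·[S]/(Km,app + [S]) = 2.72 × 3.22/(6.85 + 3.22) = 0.869 μmol·min⁻¹.

0.869 μmol·min⁻¹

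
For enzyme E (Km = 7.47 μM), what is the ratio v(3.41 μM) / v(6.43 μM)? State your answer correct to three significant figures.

0.678

The fractional saturations are [S]/(Km+[S]) = 6.43/13.90 = 0.4626 and 3.41/10.88 = 0.3134.
v₂/v₁ is just their ratio: 0.3134/0.4626 = 0.678.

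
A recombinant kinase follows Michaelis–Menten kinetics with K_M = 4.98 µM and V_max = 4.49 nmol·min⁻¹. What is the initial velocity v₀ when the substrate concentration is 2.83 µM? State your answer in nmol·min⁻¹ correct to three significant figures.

1.63 nmol·min⁻¹

[S]/(Km+[S]) = 2.83/7.810 = 0.3624, the fractional saturation.
v = 0.3624 × Vmax = 0.3624 × 4.49 = 1.63 nmol·min⁻¹.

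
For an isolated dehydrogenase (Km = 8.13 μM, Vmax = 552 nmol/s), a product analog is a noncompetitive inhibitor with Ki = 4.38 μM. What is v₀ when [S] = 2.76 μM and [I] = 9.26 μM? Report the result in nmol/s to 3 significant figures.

44.9 nmol/s

With α = 1 + [I]/Ki = 1 + 9.26/4.38 = 3.114, the noncompetitive rate law is v = (Vmax/α)·[S] / (Km + [S]).
v = (552/3.114)×2.76 / (8.13 + 2.76) = 489.2/10.89 = 44.9 nmol/s.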